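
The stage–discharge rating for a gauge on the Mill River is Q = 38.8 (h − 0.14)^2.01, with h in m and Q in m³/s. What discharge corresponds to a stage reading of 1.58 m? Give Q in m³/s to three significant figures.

Q = 38.8 × (1.58 − 0.14)^2.01 = 38.8 × 1.44^2.01 = 80.75 m³/s

80.7 m³/s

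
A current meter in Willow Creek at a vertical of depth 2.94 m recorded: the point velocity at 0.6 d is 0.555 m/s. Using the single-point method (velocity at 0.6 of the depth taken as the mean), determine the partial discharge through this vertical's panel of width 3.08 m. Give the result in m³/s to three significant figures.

v̄ = v₀.₆ = 0.555 m/s
q = v̄ × d × w = 0.5550 × 2.94 × 3.08 = 5.026 m³/s

5.03 m³/s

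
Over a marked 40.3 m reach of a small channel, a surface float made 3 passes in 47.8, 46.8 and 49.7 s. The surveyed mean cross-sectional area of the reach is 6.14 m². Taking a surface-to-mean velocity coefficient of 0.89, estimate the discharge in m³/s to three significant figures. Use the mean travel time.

t̄ = (47.8 + 46.8 + 49.7) / 3 = 48.1 s
v_surface = L / t̄ = 40.3 / 48.1 = 0.8378 m/s
v_mean = 0.89 × 0.8378 = 0.7457 m/s
Q = A × v_mean = 6.14 × 0.7457 = 4.578 m³/s

4.58 m³/s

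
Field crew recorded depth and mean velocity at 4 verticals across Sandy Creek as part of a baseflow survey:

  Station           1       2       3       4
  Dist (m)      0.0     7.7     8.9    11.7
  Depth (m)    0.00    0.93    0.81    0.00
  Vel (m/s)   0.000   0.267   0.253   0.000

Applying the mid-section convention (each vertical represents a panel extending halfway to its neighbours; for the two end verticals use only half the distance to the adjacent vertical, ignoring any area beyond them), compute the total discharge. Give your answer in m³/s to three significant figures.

w_2 = (8.9 − 0.0)/2 = 4.45 m; q_2 = 0.267 × 0.93 × 4.45 = 1.105 m³/s
w_3 = (11.7 − 7.7)/2 = 2 m; q_3 = 0.253 × 0.81 × 2 = 0.4099 m³/s
Stations 1, 4 contribute zero (depth or velocity is 0).
Q = Σ qᵢ = 1.515 m³/s

1.51 m³/s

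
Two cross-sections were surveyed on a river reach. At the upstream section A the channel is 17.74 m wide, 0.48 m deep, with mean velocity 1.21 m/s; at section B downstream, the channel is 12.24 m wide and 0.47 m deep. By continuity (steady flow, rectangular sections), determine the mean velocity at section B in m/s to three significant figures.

1.79 m/s

Q = A₁V₁ = (17.74×0.48) × 1.21 = 10.30 m³/s
A₂ = 12.24 × 0.47 = 5.753 m²
V₂ = Q/A₂ = 10.30/5.753 = 1.791 m/s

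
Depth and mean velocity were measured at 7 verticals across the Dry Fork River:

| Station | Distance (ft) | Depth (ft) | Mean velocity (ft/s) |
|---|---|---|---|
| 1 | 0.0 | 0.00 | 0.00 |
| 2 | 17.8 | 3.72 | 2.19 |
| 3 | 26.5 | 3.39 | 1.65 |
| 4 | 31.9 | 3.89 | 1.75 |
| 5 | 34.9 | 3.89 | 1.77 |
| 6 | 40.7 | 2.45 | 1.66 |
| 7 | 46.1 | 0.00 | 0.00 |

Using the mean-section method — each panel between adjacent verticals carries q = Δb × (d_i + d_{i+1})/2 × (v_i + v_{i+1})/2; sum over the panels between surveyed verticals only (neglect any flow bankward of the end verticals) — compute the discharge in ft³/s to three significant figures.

187 ft³/s

Panel 1-2: Δb = 17.8 ft, d̄ = (0.00+3.72)/2 = 1.86, v̄ = (0.00+2.19)/2 = 1.095 → q = 17.8×1.86×1.095 = 36.25 ft³/s
Panel 2-3: Δb = 8.7 ft, d̄ = (3.72+3.39)/2 = 3.555, v̄ = (2.19+1.65)/2 = 1.92 → q = 8.7×3.555×1.92 = 59.38 ft³/s
Panel 3-4: Δb = 5.4 ft, d̄ = (3.39+3.89)/2 = 3.64, v̄ = (1.65+1.75)/2 = 1.7 → q = 5.4×3.64×1.7 = 33.42 ft³/s
Panel 4-5: Δb = 3 ft, d̄ = (3.89+3.89)/2 = 3.89, v̄ = (1.75+1.77)/2 = 1.76 → q = 3×3.89×1.76 = 20.54 ft³/s
Panel 5-6: Δb = 5.8 ft, d̄ = (3.89+2.45)/2 = 3.17, v̄ = (1.77+1.66)/2 = 1.715 → q = 5.8×3.17×1.715 = 31.53 ft³/s
Panel 6-7: Δb = 5.4 ft, d̄ = (2.45+0.00)/2 = 1.225, v̄ = (1.66+0.00)/2 = 0.83 → q = 5.4×1.225×0.83 = 5.490 ft³/s
Q = Σ q = 186.6 ft³/s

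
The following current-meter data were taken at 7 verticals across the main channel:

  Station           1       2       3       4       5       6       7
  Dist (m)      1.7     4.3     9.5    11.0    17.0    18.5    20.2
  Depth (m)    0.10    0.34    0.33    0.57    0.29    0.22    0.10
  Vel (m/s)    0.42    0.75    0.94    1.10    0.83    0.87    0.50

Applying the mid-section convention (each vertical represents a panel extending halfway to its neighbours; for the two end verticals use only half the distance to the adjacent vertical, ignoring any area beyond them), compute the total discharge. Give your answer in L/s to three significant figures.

w_1 = (4.3 − 1.7)/2 = 1.3 m; q_1 = 0.42 × 0.10 × 1.3 = 0.05460 m³/s
w_2 = (9.5 − 1.7)/2 = 3.9 m; q_2 = 0.75 × 0.34 × 3.9 = 0.9945 m³/s
w_3 = (11.0 − 4.3)/2 = 3.35 m; q_3 = 0.94 × 0.33 × 3.35 = 1.039 m³/s
w_4 = (17.0 − 9.5)/2 = 3.75 m; q_4 = 1.10 × 0.57 × 3.75 = 2.351 m³/s
w_5 = (18.5 − 11.0)/2 = 3.75 m; q_5 = 0.83 × 0.29 × 3.75 = 0.9026 m³/s
w_6 = (20.2 − 17.0)/2 = 1.6 m; q_6 = 0.87 × 0.22 × 1.6 = 0.3062 m³/s
w_7 = (20.2 − 18.5)/2 = 0.85 m; q_7 = 0.50 × 0.10 × 0.85 = 0.04250 m³/s
Q = Σ qᵢ = 5.691 m³/s
= 5.691 × 1000 = 5691 L/s

5690 L/s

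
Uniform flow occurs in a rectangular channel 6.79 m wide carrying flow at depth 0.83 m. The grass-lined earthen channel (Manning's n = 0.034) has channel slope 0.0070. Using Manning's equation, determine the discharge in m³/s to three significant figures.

10.6 m³/s

A = b·y = 6.79 × 0.83 = 5.636 m²
P = b + 2y = 6.79 + 2×0.83 = 8.450 m
R = A/P = 5.636/8.450 = 0.6669 m
Q = (1/n)·A·R^(2/3)·S^(1/2) = (1/0.034) × 5.636 × 0.6669^(2/3) × 0.0070^(1/2) = 10.59 m³/s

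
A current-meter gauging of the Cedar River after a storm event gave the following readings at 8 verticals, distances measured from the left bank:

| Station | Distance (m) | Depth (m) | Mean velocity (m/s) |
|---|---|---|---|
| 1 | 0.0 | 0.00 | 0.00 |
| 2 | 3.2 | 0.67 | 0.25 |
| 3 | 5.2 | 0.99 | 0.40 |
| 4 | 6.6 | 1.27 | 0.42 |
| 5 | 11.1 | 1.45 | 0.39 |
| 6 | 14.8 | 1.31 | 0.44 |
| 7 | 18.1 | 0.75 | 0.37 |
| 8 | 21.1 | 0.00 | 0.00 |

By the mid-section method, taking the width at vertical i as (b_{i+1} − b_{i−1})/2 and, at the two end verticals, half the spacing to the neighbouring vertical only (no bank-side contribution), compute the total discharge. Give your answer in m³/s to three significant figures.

w_2 = (5.2 − 0.0)/2 = 2.6 m; q_2 = 0.25 × 0.67 × 2.6 = 0.4355 m³/s
w_3 = (6.6 − 3.2)/2 = 1.7 m; q_3 = 0.40 × 0.99 × 1.7 = 0.6732 m³/s
w_4 = (11.1 − 5.2)/2 = 2.95 m; q_4 = 0.42 × 1.27 × 2.95 = 1.574 m³/s
w_5 = (14.8 − 6.6)/2 = 4.1 m; q_5 = 0.39 × 1.45 × 4.1 = 2.319 m³/s
w_6 = (18.1 − 11.1)/2 = 3.5 m; q_6 = 0.44 × 1.31 × 3.5 = 2.017 m³/s
w_7 = (21.1 − 14.8)/2 = 3.15 m; q_7 = 0.37 × 0.75 × 3.15 = 0.8741 m³/s
Stations 1, 8 contribute zero (depth or velocity is 0).
Q = Σ qᵢ = 7.892 m³/s

7.89 m³/s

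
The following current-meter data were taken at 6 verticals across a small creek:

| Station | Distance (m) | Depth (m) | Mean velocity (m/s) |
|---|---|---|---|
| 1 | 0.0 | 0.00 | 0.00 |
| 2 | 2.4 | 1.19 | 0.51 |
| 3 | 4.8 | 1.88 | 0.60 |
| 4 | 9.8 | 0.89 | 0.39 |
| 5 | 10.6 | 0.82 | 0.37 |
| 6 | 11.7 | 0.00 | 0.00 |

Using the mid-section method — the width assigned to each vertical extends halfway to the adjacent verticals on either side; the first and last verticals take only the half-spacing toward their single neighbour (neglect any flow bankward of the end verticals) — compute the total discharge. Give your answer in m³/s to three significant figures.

6.92 m³/s

w_2 = (4.8 − 0.0)/2 = 2.4 m; q_2 = 0.51 × 1.19 × 2.4 = 1.457 m³/s
w_3 = (9.8 − 2.4)/2 = 3.7 m; q_3 = 0.60 × 1.88 × 3.7 = 4.174 m³/s
w_4 = (10.6 − 4.8)/2 = 2.9 m; q_4 = 0.39 × 0.89 × 2.9 = 1.007 m³/s
w_5 = (11.7 − 9.8)/2 = 0.95 m; q_5 = 0.37 × 0.82 × 0.95 = 0.2882 m³/s
Stations 1, 6 contribute zero (depth or velocity is 0).
Q = Σ qᵢ = 6.925 m³/s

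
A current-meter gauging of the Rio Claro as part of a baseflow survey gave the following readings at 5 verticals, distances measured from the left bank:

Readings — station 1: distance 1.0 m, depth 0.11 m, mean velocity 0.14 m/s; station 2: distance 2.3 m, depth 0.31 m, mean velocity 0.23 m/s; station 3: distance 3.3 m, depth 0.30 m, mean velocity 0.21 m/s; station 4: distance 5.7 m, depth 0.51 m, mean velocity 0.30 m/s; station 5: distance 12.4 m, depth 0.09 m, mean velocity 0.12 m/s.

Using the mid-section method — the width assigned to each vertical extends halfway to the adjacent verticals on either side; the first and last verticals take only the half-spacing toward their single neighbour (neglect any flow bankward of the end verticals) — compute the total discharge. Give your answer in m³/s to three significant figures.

0.931 m³/s

w_1 = (2.3 − 1.0)/2 = 0.65 m; q_1 = 0.14 × 0.11 × 0.65 = 0.01001 m³/s
w_2 = (3.3 − 1.0)/2 = 1.15 m; q_2 = 0.23 × 0.31 × 1.15 = 0.08200 m³/s
w_3 = (5.7 − 2.3)/2 = 1.7 m; q_3 = 0.21 × 0.30 × 1.7 = 0.1071 m³/s
w_4 = (12.4 − 3.3)/2 = 4.55 m; q_4 = 0.30 × 0.51 × 4.55 = 0.6962 m³/s
w_5 = (12.4 − 5.7)/2 = 3.35 m; q_5 = 0.12 × 0.09 × 3.35 = 0.03618 m³/s
Q = Σ qᵢ = 0.9314 m³/s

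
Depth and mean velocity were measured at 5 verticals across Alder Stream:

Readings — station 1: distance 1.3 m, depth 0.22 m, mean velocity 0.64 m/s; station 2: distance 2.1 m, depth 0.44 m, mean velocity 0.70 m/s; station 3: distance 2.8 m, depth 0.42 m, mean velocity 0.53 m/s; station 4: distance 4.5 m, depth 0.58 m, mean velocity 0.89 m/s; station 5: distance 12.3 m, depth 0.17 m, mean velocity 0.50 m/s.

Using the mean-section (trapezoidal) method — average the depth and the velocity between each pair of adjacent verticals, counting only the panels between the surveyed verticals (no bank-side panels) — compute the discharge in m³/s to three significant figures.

Panel 1-2: Δb = 0.8 m, d̄ = (0.22+0.44)/2 = 0.33, v̄ = (0.64+0.70)/2 = 0.67 → q = 0.8×0.33×0.67 = 0.1769 m³/s
Panel 2-3: Δb = 0.7 m, d̄ = (0.44+0.42)/2 = 0.43, v̄ = (0.70+0.53)/2 = 0.615 → q = 0.7×0.43×0.615 = 0.1851 m³/s
Panel 3-4: Δb = 1.7 m, d̄ = (0.42+0.58)/2 = 0.5, v̄ = (0.53+0.89)/2 = 0.71 → q = 1.7×0.5×0.71 = 0.6035 m³/s
Panel 4-5: Δb = 7.8 m, d̄ = (0.58+0.17)/2 = 0.375, v̄ = (0.89+0.50)/2 = 0.695 → q = 7.8×0.375×0.695 = 2.033 m³/s
Q = Σ q = 2.998 m³/s

3.00 m³/s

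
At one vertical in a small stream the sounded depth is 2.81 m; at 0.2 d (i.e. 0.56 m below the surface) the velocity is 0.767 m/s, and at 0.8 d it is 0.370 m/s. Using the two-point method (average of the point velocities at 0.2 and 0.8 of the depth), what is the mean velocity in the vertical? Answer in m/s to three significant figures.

0.569 m/s

v̄ = (0.767 + 0.370) / 2 = 0.5685 m/s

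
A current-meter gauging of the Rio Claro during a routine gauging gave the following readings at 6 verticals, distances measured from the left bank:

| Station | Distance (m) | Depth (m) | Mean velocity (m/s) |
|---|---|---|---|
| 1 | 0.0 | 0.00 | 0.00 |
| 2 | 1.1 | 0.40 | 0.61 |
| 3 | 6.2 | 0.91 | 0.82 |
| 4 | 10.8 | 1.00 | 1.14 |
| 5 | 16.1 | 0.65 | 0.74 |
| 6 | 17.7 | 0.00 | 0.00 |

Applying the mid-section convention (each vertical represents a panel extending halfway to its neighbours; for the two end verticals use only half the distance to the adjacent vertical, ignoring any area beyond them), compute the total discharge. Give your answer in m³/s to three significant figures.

w_2 = (6.2 − 0.0)/2 = 3.1 m; q_2 = 0.61 × 0.40 × 3.1 = 0.7564 m³/s
w_3 = (10.8 − 1.1)/2 = 4.85 m; q_3 = 0.82 × 0.91 × 4.85 = 3.619 m³/s
w_4 = (16.1 − 6.2)/2 = 4.95 m; q_4 = 1.14 × 1.00 × 4.95 = 5.643 m³/s
w_5 = (17.7 − 10.8)/2 = 3.45 m; q_5 = 0.74 × 0.65 × 3.45 = 1.659 m³/s
Stations 1, 6 contribute zero (depth or velocity is 0).
Q = Σ qᵢ = 11.68 m³/s

11.7 m³/s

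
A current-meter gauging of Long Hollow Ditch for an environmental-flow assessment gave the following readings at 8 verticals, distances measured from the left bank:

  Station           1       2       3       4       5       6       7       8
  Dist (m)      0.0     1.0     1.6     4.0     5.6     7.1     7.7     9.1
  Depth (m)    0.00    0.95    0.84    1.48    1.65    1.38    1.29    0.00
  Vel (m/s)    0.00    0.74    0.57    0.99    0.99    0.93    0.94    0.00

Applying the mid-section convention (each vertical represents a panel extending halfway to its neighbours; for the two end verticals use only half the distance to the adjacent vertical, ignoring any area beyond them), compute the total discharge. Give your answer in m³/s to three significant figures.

9.30 m³/s

w_2 = (1.6 − 0.0)/2 = 0.8 m; q_2 = 0.74 × 0.95 × 0.8 = 0.5624 m³/s
w_3 = (4.0 − 1.0)/2 = 1.5 m; q_3 = 0.57 × 0.84 × 1.5 = 0.7182 m³/s
w_4 = (5.6 − 1.6)/2 = 2 m; q_4 = 0.99 × 1.48 × 2 = 2.930 m³/s
w_5 = (7.1 − 4.0)/2 = 1.55 m; q_5 = 0.99 × 1.65 × 1.55 = 2.532 m³/s
w_6 = (7.7 − 5.6)/2 = 1.05 m; q_6 = 0.93 × 1.38 × 1.05 = 1.348 m³/s
w_7 = (9.1 − 7.1)/2 = 1 m; q_7 = 0.94 × 1.29 × 1 = 1.213 m³/s
Stations 1, 8 contribute zero (depth or velocity is 0).
Q = Σ qᵢ = 9.303 m³/s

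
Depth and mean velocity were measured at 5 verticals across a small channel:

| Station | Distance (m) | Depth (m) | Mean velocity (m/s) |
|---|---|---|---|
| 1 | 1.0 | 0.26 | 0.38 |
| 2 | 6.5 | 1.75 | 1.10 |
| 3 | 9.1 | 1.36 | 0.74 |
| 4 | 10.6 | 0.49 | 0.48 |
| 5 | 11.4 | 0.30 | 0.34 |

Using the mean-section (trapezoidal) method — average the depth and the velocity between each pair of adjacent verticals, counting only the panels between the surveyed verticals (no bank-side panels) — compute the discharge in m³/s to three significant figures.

8.79 m³/s

Panel 1-2: Δb = 5.5 m, d̄ = (0.26+1.75)/2 = 1.005, v̄ = (0.38+1.10)/2 = 0.74 → q = 5.5×1.005×0.74 = 4.090 m³/s
Panel 2-3: Δb = 2.6 m, d̄ = (1.75+1.36)/2 = 1.555, v̄ = (1.10+0.74)/2 = 0.92 → q = 2.6×1.555×0.92 = 3.720 m³/s
Panel 3-4: Δb = 1.5 m, d̄ = (1.36+0.49)/2 = 0.925, v̄ = (0.74+0.48)/2 = 0.61 → q = 1.5×0.925×0.61 = 0.8464 m³/s
Panel 4-5: Δb = 0.8 m, d̄ = (0.49+0.30)/2 = 0.395, v̄ = (0.48+0.34)/2 = 0.41 → q = 0.8×0.395×0.41 = 0.1296 m³/s
Q = Σ q = 8.786 m³/s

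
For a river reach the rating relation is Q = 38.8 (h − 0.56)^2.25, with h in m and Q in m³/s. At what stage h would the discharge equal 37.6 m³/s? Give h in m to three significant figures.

h − h₀ = (Q/C)^(1/b) = (37.6/38.8)^(1/2.25) = 0.9861 m
h = 0.56 + 0.9861 = 1.546 m

1.55 m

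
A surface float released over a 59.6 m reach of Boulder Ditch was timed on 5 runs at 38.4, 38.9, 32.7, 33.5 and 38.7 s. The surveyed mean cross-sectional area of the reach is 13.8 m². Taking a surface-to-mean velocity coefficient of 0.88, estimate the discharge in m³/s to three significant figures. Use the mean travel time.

t̄ = (38.4 + 38.9 + 32.7 + 33.5 + 38.7) / 5 = 36.44 s
v_surface = L / t̄ = 59.6 / 36.44 = 1.636 m/s
v_mean = 0.88 × 1.636 = 1.439 m/s
Q = A × v_mean = 13.8 × 1.439 = 19.86 m³/s

19.9 m³/s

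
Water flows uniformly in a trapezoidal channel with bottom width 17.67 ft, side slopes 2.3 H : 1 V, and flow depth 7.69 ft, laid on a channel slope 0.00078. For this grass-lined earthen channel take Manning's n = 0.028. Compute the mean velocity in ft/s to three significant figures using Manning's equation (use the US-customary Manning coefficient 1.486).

4.24 ft/s

A = (b + z·y)·y = (17.67 + 2.3×7.69)×7.69 = 271.9 ft²
P = b + 2y√(1+z²) = 17.67 + 2×7.69×√(1+2.3²) = 56.24 ft
R = A/P = 271.9/56.24 = 4.834 ft
Q = (1.486/n)·A·R^(2/3)·S^(1/2) = (1.486/0.028) × 271.9 × 4.834^(2/3) × 0.00078^(1/2) = 1152 ft³/s
V = Q/A = 1152/271.9 = 4.238 ft/s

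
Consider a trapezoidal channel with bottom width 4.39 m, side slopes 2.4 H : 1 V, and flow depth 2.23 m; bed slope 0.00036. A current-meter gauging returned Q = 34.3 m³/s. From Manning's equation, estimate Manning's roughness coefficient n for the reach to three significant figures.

0.0147

A = (b + z·y)·y = (4.39 + 2.4×2.23)×2.23 = 21.72 m²
P = b + 2y√(1+z²) = 4.39 + 2×2.23×√(1+2.4²) = 15.99 m
R = A/P = 21.72/15.99 = 1.359 m
n = (1/Q)·A·R^(2/3)·S^(1/2) = (1/34.3) × 21.72 × 1.227 × 0.01897 = 0.01474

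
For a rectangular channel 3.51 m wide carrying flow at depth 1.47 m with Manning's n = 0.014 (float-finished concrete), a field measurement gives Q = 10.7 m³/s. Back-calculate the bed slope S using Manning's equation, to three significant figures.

A = b·y = 3.51 × 1.47 = 5.160 m²
P = b + 2y = 3.51 + 2×1.47 = 6.450 m
R = A/P = 5.160/6.450 = 0.8000 m
S = (Q·n / (1·A·R^(2/3)))² = (10.7×0.014 / (1×5.160×0.8617))² = 0.001135

0.00114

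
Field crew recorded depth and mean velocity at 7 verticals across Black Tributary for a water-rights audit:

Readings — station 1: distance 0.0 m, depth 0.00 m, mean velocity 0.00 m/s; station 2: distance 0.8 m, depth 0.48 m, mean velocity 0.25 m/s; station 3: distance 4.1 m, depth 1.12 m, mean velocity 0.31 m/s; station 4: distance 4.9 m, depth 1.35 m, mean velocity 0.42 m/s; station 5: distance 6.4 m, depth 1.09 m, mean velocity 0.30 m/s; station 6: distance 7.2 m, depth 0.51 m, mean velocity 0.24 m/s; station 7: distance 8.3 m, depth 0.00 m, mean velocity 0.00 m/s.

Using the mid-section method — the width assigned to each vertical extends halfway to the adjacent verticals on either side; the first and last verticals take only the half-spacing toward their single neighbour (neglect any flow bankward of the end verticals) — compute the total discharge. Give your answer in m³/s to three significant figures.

w_2 = (4.1 − 0.0)/2 = 2.05 m; q_2 = 0.25 × 0.48 × 2.05 = 0.2460 m³/s
w_3 = (4.9 − 0.8)/2 = 2.05 m; q_3 = 0.31 × 1.12 × 2.05 = 0.7118 m³/s
w_4 = (6.4 − 4.1)/2 = 1.15 m; q_4 = 0.42 × 1.35 × 1.15 = 0.6521 m³/s
w_5 = (7.2 − 4.9)/2 = 1.15 m; q_5 = 0.30 × 1.09 × 1.15 = 0.3761 m³/s
w_6 = (8.3 − 6.4)/2 = 0.95 m; q_6 = 0.24 × 0.51 × 0.95 = 0.1163 m³/s
Stations 1, 7 contribute zero (depth or velocity is 0).
Q = Σ qᵢ = 2.102 m³/s

2.10 m³/s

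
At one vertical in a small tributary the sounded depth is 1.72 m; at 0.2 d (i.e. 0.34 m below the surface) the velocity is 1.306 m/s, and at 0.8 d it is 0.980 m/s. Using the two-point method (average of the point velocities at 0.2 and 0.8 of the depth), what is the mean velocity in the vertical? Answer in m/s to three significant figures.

1.14 m/s

v̄ = (1.306 + 0.980) / 2 = 1.143 m/s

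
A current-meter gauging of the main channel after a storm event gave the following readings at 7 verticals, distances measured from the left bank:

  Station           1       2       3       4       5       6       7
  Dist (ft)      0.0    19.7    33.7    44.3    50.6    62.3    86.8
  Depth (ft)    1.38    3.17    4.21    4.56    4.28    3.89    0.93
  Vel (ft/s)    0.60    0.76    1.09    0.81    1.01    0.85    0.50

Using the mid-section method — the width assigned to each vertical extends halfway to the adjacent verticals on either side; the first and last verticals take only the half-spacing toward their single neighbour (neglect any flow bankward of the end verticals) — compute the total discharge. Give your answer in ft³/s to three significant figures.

w_1 = (19.7 − 0.0)/2 = 9.85 ft; q_1 = 0.60 × 1.38 × 9.85 = 8.156 ft³/s
w_2 = (33.7 − 0.0)/2 = 16.85 ft; q_2 = 0.76 × 3.17 × 16.85 = 40.60 ft³/s
w_3 = (44.3 − 19.7)/2 = 12.3 ft; q_3 = 1.09 × 4.21 × 12.3 = 56.44 ft³/s
w_4 = (50.6 − 33.7)/2 = 8.45 ft; q_4 = 0.81 × 4.56 × 8.45 = 31.21 ft³/s
w_5 = (62.3 − 44.3)/2 = 9 ft; q_5 = 1.01 × 4.28 × 9 = 38.91 ft³/s
w_6 = (86.8 − 50.6)/2 = 18.1 ft; q_6 = 0.85 × 3.89 × 18.1 = 59.85 ft³/s
w_7 = (86.8 − 62.3)/2 = 12.25 ft; q_7 = 0.50 × 0.93 × 12.25 = 5.696 ft³/s
Q = Σ qᵢ = 240.9 ft³/s

241 ft³/s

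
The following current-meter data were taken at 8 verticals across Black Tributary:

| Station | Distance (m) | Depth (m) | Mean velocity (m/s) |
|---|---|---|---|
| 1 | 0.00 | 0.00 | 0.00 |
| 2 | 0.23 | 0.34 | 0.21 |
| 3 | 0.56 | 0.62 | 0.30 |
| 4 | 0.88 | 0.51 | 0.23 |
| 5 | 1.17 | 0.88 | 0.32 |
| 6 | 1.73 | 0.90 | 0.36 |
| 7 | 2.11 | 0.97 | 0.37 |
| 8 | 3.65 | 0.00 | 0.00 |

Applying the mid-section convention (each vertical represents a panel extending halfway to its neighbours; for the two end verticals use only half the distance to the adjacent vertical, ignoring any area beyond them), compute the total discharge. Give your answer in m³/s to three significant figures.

w_2 = (0.56 − 0.00)/2 = 0.28 m; q_2 = 0.21 × 0.34 × 0.28 = 0.01999 m³/s
w_3 = (0.88 − 0.23)/2 = 0.325 m; q_3 = 0.30 × 0.62 × 0.325 = 0.06045 m³/s
w_4 = (1.17 − 0.56)/2 = 0.305 m; q_4 = 0.23 × 0.51 × 0.305 = 0.03578 m³/s
w_5 = (1.73 − 0.88)/2 = 0.425 m; q_5 = 0.32 × 0.88 × 0.425 = 0.1197 m³/s
w_6 = (2.11 − 1.17)/2 = 0.47 m; q_6 = 0.36 × 0.90 × 0.47 = 0.1523 m³/s
w_7 = (3.65 − 1.73)/2 = 0.96 m; q_7 = 0.37 × 0.97 × 0.96 = 0.3445 m³/s
Stations 1, 8 contribute zero (depth or velocity is 0).
Q = Σ qᵢ = 0.7327 m³/s

0.733 m³/s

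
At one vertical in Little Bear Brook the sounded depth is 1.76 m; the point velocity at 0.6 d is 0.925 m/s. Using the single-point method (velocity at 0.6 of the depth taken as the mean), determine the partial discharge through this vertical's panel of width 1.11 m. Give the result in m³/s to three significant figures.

1.81 m³/s

v̄ = v₀.₆ = 0.925 m/s
q = v̄ × d × w = 0.9250 × 1.76 × 1.11 = 1.807 m³/s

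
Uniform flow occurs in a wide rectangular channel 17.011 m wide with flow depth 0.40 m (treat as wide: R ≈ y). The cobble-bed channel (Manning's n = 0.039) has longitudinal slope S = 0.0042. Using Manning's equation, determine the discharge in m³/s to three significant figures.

A = b·y = 17.011 × 0.40 = 6.804 m²
Wide channel: R ≈ y = 0.40 m
Q = (1/n)·A·R^(2/3)·S^(1/2) = (1/0.039) × 6.804 × 0.4000^(2/3) × 0.0042^(1/2) = 6.138 m³/s

6.14 m³/s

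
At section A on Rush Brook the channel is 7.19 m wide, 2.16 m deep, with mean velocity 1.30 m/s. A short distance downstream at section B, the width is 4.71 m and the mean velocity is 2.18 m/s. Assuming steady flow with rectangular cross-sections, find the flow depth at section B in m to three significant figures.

Q = A₁V₁ = (7.19×2.16) × 1.30 = 20.19 m³/s
d₂ = Q/(b₂ V₂) = 20.19/(4.71×2.18) = 1.966 m

1.97 m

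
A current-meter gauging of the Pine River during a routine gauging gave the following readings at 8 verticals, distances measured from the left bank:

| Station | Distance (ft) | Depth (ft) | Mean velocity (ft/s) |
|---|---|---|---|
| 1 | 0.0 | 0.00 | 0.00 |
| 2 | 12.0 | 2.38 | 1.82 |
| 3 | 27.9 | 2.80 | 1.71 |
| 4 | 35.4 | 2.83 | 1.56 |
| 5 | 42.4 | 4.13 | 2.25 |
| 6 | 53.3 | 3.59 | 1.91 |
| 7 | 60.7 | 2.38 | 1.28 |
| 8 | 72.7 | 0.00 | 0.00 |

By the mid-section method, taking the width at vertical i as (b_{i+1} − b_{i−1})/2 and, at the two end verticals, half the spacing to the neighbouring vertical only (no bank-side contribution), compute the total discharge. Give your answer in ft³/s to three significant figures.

324 ft³/s

w_2 = (27.9 − 0.0)/2 = 13.95 ft; q_2 = 1.82 × 2.38 × 13.95 = 60.43 ft³/s
w_3 = (35.4 − 12.0)/2 = 11.7 ft; q_3 = 1.71 × 2.80 × 11.7 = 56.02 ft³/s
w_4 = (42.4 − 27.9)/2 = 7.25 ft; q_4 = 1.56 × 2.83 × 7.25 = 32.01 ft³/s
w_5 = (53.3 − 35.4)/2 = 8.95 ft; q_5 = 2.25 × 4.13 × 8.95 = 83.17 ft³/s
w_6 = (60.7 − 42.4)/2 = 9.15 ft; q_6 = 1.91 × 3.59 × 9.15 = 62.74 ft³/s
w_7 = (72.7 − 53.3)/2 = 9.7 ft; q_7 = 1.28 × 2.38 × 9.7 = 29.55 ft³/s
Stations 1, 8 contribute zero (depth or velocity is 0).
Q = Σ qᵢ = 323.9 ft³/s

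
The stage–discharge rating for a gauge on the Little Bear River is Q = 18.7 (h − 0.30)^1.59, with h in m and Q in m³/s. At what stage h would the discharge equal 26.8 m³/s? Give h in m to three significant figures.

h − h₀ = (Q/C)^(1/b) = (26.8/18.7)^(1/1.59) = 1.254 m
h = 0.30 + 1.254 = 1.554 m

1.55 m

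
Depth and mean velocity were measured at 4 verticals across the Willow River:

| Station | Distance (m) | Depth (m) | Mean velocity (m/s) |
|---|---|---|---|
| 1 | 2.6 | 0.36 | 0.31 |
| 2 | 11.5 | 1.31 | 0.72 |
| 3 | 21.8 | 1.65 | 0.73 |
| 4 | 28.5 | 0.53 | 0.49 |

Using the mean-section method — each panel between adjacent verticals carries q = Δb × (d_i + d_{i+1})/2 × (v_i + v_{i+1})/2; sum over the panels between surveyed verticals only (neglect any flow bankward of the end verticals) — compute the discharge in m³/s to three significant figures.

19.3 m³/s

Panel 1-2: Δb = 8.9 m, d̄ = (0.36+1.31)/2 = 0.835, v̄ = (0.31+0.72)/2 = 0.515 → q = 8.9×0.835×0.515 = 3.827 m³/s
Panel 2-3: Δb = 10.3 m, d̄ = (1.31+1.65)/2 = 1.48, v̄ = (0.72+0.73)/2 = 0.725 → q = 10.3×1.48×0.725 = 11.05 m³/s
Panel 3-4: Δb = 6.7 m, d̄ = (1.65+0.53)/2 = 1.09, v̄ = (0.73+0.49)/2 = 0.61 → q = 6.7×1.09×0.61 = 4.455 m³/s
Q = Σ q = 19.33 m³/s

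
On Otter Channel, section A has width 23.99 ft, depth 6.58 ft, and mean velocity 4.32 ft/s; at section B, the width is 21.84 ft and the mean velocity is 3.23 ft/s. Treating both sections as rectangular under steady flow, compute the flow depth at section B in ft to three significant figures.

Q = A₁V₁ = (23.99×6.58) × 4.32 = 681.9 ft³/s
d₂ = Q/(b₂ V₂) = 681.9/(21.84×3.23) = 9.667 ft

9.67 ft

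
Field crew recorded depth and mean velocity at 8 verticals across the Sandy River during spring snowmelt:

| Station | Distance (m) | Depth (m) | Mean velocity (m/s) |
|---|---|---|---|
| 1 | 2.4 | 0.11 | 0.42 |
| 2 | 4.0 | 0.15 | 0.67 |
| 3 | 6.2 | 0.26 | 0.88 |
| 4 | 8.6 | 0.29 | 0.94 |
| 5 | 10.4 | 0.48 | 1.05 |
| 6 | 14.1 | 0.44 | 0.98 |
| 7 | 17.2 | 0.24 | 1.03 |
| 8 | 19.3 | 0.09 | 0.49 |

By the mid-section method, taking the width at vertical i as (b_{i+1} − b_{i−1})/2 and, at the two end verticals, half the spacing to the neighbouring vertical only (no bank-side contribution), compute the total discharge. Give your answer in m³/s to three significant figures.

w_1 = (4.0 − 2.4)/2 = 0.8 m; q_1 = 0.42 × 0.11 × 0.8 = 0.03696 m³/s
w_2 = (6.2 − 2.4)/2 = 1.9 m; q_2 = 0.67 × 0.15 × 1.9 = 0.1910 m³/s
w_3 = (8.6 − 4.0)/2 = 2.3 m; q_3 = 0.88 × 0.26 × 2.3 = 0.5262 m³/s
w_4 = (10.4 − 6.2)/2 = 2.1 m; q_4 = 0.94 × 0.29 × 2.1 = 0.5725 m³/s
w_5 = (14.1 − 8.6)/2 = 2.75 m; q_5 = 1.05 × 0.48 × 2.75 = 1.386 m³/s
w_6 = (17.2 − 10.4)/2 = 3.4 m; q_6 = 0.98 × 0.44 × 3.4 = 1.466 m³/s
w_7 = (19.3 − 14.1)/2 = 2.6 m; q_7 = 1.03 × 0.24 × 2.6 = 0.6427 m³/s
w_8 = (19.3 − 17.2)/2 = 1.05 m; q_8 = 0.49 × 0.09 × 1.05 = 0.04631 m³/s
Q = Σ qᵢ = 4.868 m³/s

4.87 m³/s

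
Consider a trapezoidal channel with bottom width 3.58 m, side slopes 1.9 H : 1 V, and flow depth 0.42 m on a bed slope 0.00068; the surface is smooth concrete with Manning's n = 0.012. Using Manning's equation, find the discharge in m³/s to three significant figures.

1.95 m³/s

A = (b + z·y)·y = (3.58 + 1.9×0.42)×0.42 = 1.839 m²
P = b + 2y√(1+z²) = 3.58 + 2×0.42×√(1+1.9²) = 5.384 m
R = A/P = 1.839/5.384 = 0.3416 m
Q = (1/n)·A·R^(2/3)·S^(1/2) = (1/0.012) × 1.839 × 0.3416^(2/3) × 0.00068^(1/2) = 1.952 m³/s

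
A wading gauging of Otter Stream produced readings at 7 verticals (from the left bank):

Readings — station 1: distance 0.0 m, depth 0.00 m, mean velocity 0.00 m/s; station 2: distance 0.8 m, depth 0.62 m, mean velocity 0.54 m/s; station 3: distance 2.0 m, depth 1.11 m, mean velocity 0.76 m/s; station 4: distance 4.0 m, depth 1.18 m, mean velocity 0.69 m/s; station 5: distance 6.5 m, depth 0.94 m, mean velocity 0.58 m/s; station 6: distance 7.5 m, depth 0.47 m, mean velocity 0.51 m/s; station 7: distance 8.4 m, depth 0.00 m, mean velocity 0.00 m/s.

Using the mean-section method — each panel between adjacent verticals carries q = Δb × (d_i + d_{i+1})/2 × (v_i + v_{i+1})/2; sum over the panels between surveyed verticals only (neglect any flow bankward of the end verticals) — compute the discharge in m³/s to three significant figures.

4.52 m³/s

Panel 1-2: Δb = 0.8 m, d̄ = (0.00+0.62)/2 = 0.31, v̄ = (0.00+0.54)/2 = 0.27 → q = 0.8×0.31×0.27 = 0.06696 m³/s
Panel 2-3: Δb = 1.2 m, d̄ = (0.62+1.11)/2 = 0.865, v̄ = (0.54+0.76)/2 = 0.65 → q = 1.2×0.865×0.65 = 0.6747 m³/s
Panel 3-4: Δb = 2 m, d̄ = (1.11+1.18)/2 = 1.145, v̄ = (0.76+0.69)/2 = 0.725 → q = 2×1.145×0.725 = 1.660 m³/s
Panel 4-5: Δb = 2.5 m, d̄ = (1.18+0.94)/2 = 1.06, v̄ = (0.69+0.58)/2 = 0.635 → q = 2.5×1.06×0.635 = 1.683 m³/s
Panel 5-6: Δb = 1 m, d̄ = (0.94+0.47)/2 = 0.705, v̄ = (0.58+0.51)/2 = 0.545 → q = 1×0.705×0.545 = 0.3842 m³/s
Panel 6-7: Δb = 0.9 m, d̄ = (0.47+0.00)/2 = 0.235, v̄ = (0.51+0.00)/2 = 0.255 → q = 0.9×0.235×0.255 = 0.05393 m³/s
Q = Σ q = 4.523 m³/s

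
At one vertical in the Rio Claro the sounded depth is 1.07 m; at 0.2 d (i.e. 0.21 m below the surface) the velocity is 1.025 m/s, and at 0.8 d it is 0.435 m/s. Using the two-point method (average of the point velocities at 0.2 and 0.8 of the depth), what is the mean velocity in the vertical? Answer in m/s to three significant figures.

0.730 m/s

v̄ = (1.025 + 0.435) / 2 = 0.7300 m/s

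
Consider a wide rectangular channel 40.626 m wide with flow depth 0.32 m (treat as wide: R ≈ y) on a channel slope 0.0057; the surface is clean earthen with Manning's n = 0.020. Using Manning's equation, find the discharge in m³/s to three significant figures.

23.0 m³/s

A = b·y = 40.626 × 0.32 = 13.00 m²
Wide channel: R ≈ y = 0.32 m
Q = (1/n)·A·R^(2/3)·S^(1/2) = (1/0.020) × 13.00 × 0.3200^(2/3) × 0.0057^(1/2) = 22.96 m³/s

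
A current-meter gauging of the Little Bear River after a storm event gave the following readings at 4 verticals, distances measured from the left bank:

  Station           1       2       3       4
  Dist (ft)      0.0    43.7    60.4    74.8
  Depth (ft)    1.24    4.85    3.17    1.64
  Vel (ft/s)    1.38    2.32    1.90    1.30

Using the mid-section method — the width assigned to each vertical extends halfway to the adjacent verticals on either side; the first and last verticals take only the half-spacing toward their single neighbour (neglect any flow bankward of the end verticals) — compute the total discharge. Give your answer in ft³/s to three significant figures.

w_1 = (43.7 − 0.0)/2 = 21.85 ft; q_1 = 1.38 × 1.24 × 21.85 = 37.39 ft³/s
w_2 = (60.4 − 0.0)/2 = 30.2 ft; q_2 = 2.32 × 4.85 × 30.2 = 339.8 ft³/s
w_3 = (74.8 − 43.7)/2 = 15.55 ft; q_3 = 1.90 × 3.17 × 15.55 = 93.66 ft³/s
w_4 = (74.8 − 60.4)/2 = 7.2 ft; q_4 = 1.30 × 1.64 × 7.2 = 15.35 ft³/s
Q = Σ qᵢ = 486.2 ft³/s

486 ft³/s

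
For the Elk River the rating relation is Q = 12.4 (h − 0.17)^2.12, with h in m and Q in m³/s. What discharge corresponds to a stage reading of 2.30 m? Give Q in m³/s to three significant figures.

Q = 12.4 × (2.30 − 0.17)^2.12 = 12.4 × 2.13^2.12 = 61.60 m³/s

61.6 m³/s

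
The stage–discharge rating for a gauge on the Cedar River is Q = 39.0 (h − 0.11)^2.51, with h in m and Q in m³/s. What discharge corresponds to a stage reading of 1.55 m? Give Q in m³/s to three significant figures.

Q = 39.0 × (1.55 − 0.11)^2.51 = 39.0 × 1.44^2.51 = 97.40 m³/s

97.4 m³/s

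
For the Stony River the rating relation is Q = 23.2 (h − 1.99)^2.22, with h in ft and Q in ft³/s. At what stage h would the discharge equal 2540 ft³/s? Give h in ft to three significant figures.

10.3 ft

h − h₀ = (Q/C)^(1/b) = (2540/23.2)^(1/2.22) = 8.291 ft
h = 1.99 + 8.291 = 10.28 ft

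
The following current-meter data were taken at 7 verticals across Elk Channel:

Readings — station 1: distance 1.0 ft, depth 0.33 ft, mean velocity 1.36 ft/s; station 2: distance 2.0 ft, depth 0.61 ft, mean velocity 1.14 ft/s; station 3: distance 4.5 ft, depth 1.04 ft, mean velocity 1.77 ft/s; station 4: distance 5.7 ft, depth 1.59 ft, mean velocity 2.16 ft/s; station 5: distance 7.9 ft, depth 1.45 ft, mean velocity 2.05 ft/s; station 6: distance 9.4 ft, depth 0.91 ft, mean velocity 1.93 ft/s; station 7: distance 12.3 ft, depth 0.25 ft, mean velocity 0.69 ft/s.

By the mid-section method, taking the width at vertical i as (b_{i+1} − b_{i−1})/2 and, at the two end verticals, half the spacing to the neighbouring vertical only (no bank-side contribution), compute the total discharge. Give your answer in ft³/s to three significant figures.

w_1 = (2.0 − 1.0)/2 = 0.5 ft; q_1 = 1.36 × 0.33 × 0.5 = 0.2244 ft³/s
w_2 = (4.5 − 1.0)/2 = 1.75 ft; q_2 = 1.14 × 0.61 × 1.75 = 1.217 ft³/s
w_3 = (5.7 − 2.0)/2 = 1.85 ft; q_3 = 1.77 × 1.04 × 1.85 = 3.405 ft³/s
w_4 = (7.9 − 4.5)/2 = 1.7 ft; q_4 = 2.16 × 1.59 × 1.7 = 5.838 ft³/s
w_5 = (9.4 − 5.7)/2 = 1.85 ft; q_5 = 2.05 × 1.45 × 1.85 = 5.499 ft³/s
w_6 = (12.3 − 7.9)/2 = 2.2 ft; q_6 = 1.93 × 0.91 × 2.2 = 3.864 ft³/s
w_7 = (12.3 − 9.4)/2 = 1.45 ft; q_7 = 0.69 × 0.25 × 1.45 = 0.2501 ft³/s
Q = Σ qᵢ = 20.30 ft³/s

20.3 ft³/s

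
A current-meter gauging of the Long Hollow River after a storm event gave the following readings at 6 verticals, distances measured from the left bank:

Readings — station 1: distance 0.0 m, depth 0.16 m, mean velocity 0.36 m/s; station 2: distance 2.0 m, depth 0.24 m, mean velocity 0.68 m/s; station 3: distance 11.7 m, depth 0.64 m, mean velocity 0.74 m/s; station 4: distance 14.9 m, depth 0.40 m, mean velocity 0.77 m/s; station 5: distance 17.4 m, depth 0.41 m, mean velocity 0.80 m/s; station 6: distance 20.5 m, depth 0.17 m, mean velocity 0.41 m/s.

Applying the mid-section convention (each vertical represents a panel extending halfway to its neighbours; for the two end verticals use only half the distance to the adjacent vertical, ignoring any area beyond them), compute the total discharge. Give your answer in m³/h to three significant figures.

w_1 = (2.0 − 0.0)/2 = 1 m; q_1 = 0.36 × 0.16 × 1 = 0.05760 m³/s
w_2 = (11.7 − 0.0)/2 = 5.85 m; q_2 = 0.68 × 0.24 × 5.85 = 0.9547 m³/s
w_3 = (14.9 − 2.0)/2 = 6.45 m; q_3 = 0.74 × 0.64 × 6.45 = 3.055 m³/s
w_4 = (17.4 − 11.7)/2 = 2.85 m; q_4 = 0.77 × 0.40 × 2.85 = 0.8778 m³/s
w_5 = (20.5 − 14.9)/2 = 2.8 m; q_5 = 0.80 × 0.41 × 2.8 = 0.9184 m³/s
w_6 = (20.5 − 17.4)/2 = 1.55 m; q_6 = 0.41 × 0.17 × 1.55 = 0.1080 m³/s
Q = Σ qᵢ = 5.971 m³/s
= 5.971 × 3600 = 21500 m³/h

21500 m³/h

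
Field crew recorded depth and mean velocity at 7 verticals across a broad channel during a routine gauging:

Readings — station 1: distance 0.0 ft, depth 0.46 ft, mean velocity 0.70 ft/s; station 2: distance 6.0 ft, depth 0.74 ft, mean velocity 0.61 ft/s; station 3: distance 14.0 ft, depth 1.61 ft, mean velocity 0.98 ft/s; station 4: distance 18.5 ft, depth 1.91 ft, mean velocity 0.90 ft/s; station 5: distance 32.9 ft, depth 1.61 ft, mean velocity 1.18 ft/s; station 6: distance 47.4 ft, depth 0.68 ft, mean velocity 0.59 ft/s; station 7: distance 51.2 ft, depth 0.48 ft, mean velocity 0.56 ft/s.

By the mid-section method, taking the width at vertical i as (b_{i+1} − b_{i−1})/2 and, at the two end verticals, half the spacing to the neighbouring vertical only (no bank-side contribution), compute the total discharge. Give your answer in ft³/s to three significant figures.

61.9 ft³/s

w_1 = (6.0 − 0.0)/2 = 3 ft; q_1 = 0.70 × 0.46 × 3 = 0.9660 ft³/s
w_2 = (14.0 − 0.0)/2 = 7 ft; q_2 = 0.61 × 0.74 × 7 = 3.160 ft³/s
w_3 = (18.5 − 6.0)/2 = 6.25 ft; q_3 = 0.98 × 1.61 × 6.25 = 9.861 ft³/s
w_4 = (32.9 − 14.0)/2 = 9.45 ft; q_4 = 0.90 × 1.91 × 9.45 = 16.24 ft³/s
w_5 = (47.4 − 18.5)/2 = 14.45 ft; q_5 = 1.18 × 1.61 × 14.45 = 27.45 ft³/s
w_6 = (51.2 − 32.9)/2 = 9.15 ft; q_6 = 0.59 × 0.68 × 9.15 = 3.671 ft³/s
w_7 = (51.2 − 47.4)/2 = 1.9 ft; q_7 = 0.56 × 0.48 × 1.9 = 0.5107 ft³/s
Q = Σ qᵢ = 61.87 ft³/s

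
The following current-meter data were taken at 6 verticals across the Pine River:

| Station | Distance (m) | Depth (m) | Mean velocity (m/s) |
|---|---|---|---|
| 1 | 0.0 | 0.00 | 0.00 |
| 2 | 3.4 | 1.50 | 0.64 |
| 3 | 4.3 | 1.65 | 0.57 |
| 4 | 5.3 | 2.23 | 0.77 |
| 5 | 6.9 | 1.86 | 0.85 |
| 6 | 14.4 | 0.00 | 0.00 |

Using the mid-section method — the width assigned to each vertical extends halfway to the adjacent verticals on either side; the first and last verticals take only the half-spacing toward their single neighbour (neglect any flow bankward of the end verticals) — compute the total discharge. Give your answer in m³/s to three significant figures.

w_2 = (4.3 − 0.0)/2 = 2.15 m; q_2 = 0.64 × 1.50 × 2.15 = 2.064 m³/s
w_3 = (5.3 − 3.4)/2 = 0.95 m; q_3 = 0.57 × 1.65 × 0.95 = 0.8935 m³/s
w_4 = (6.9 − 4.3)/2 = 1.3 m; q_4 = 0.77 × 2.23 × 1.3 = 2.232 m³/s
w_5 = (14.4 − 5.3)/2 = 4.55 m; q_5 = 0.85 × 1.86 × 4.55 = 7.194 m³/s
Stations 1, 6 contribute zero (depth or velocity is 0).
Q = Σ qᵢ = 12.38 m³/s

12.4 m³/s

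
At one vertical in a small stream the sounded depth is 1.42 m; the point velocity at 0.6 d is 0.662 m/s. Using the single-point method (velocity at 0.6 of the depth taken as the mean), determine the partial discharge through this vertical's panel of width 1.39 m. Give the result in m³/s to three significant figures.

v̄ = v₀.₆ = 0.662 m/s
q = v̄ × d × w = 0.6620 × 1.42 × 1.39 = 1.307 m³/s

1.31 m³/s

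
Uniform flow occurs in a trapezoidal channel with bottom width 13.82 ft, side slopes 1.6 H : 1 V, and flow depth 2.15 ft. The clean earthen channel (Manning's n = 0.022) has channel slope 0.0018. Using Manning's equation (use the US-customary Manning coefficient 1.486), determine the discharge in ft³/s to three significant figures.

A = (b + z·y)·y = (13.82 + 1.6×2.15)×2.15 = 37.11 ft²
P = b + 2y√(1+z²) = 13.82 + 2×2.15×√(1+1.6²) = 21.93 ft
R = A/P = 37.11/21.93 = 1.692 ft
Q = (1.486/n)·A·R^(2/3)·S^(1/2) = (1.486/0.022) × 37.11 × 1.692^(2/3) × 0.0018^(1/2) = 151.0 ft³/s

151 ft³/s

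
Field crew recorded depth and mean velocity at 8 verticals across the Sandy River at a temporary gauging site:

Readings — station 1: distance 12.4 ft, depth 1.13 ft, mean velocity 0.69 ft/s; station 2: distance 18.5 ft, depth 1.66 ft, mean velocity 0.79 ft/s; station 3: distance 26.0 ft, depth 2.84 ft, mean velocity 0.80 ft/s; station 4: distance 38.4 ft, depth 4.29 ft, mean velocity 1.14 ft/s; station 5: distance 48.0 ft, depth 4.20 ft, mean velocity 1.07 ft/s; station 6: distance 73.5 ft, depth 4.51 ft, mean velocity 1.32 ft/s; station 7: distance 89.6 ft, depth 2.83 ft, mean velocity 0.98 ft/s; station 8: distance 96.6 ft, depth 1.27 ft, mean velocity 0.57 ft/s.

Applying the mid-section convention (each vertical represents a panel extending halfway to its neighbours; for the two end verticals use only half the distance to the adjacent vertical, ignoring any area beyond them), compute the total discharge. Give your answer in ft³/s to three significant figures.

325 ft³/s

w_1 = (18.5 − 12.4)/2 = 3.05 ft; q_1 = 0.69 × 1.13 × 3.05 = 2.378 ft³/s
w_2 = (26.0 − 12.4)/2 = 6.8 ft; q_2 = 0.79 × 1.66 × 6.8 = 8.918 ft³/s
w_3 = (38.4 − 18.5)/2 = 9.95 ft; q_3 = 0.80 × 2.84 × 9.95 = 22.61 ft³/s
w_4 = (48.0 − 26.0)/2 = 11 ft; q_4 = 1.14 × 4.29 × 11 = 53.80 ft³/s
w_5 = (73.5 − 38.4)/2 = 17.55 ft; q_5 = 1.07 × 4.20 × 17.55 = 78.87 ft³/s
w_6 = (89.6 − 48.0)/2 = 20.8 ft; q_6 = 1.32 × 4.51 × 20.8 = 123.8 ft³/s
w_7 = (96.6 − 73.5)/2 = 11.55 ft; q_7 = 0.98 × 2.83 × 11.55 = 32.03 ft³/s
w_8 = (96.6 − 89.6)/2 = 3.5 ft; q_8 = 0.57 × 1.27 × 3.5 = 2.534 ft³/s
Q = Σ qᵢ = 325.0 ft³/s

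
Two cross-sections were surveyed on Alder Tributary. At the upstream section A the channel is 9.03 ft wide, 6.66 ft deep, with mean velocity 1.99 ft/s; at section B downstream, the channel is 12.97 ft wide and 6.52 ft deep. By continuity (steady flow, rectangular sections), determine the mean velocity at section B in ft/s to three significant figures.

1.42 ft/s

Q = A₁V₁ = (9.03×6.66) × 1.99 = 119.7 ft³/s
A₂ = 12.97 × 6.52 = 84.56 ft²
V₂ = Q/A₂ = 119.7/84.56 = 1.415 ft/s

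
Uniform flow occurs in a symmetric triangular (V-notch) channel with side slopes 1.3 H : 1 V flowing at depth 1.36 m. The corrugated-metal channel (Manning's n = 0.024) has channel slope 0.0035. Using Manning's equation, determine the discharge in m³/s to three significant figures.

3.93 m³/s

A = z·y² = 1.3×1.36² = 2.404 m²
P = 2y√(1+z²) = 2×1.36×√(1+1.3²) = 4.461 m
R = A/P = 2.404/4.461 = 0.5390 m
Q = (1/n)·A·R^(2/3)·S^(1/2) = (1/0.024) × 2.404 × 0.5390^(2/3) × 0.0035^(1/2) = 3.925 m³/s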